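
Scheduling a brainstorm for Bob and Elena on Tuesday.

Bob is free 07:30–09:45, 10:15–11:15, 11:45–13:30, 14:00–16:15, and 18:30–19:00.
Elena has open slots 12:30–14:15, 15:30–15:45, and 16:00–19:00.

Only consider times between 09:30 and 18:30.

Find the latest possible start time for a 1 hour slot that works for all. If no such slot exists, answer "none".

12:30

Bob ∩ Elena: 12:30–13:30, 14:00–14:15, 15:30–15:45, 16:00–16:15, 18:30–19:00.
Restricted to 09:30–18:30: 12:30–13:30, 14:00–14:15, 15:30–15:45, 16:00–16:15.
Windows ≥ 60 min: 12:30–13:30.
Latest start in the last window 12:30–13:30 is 13:30 − 60 min = 12:30.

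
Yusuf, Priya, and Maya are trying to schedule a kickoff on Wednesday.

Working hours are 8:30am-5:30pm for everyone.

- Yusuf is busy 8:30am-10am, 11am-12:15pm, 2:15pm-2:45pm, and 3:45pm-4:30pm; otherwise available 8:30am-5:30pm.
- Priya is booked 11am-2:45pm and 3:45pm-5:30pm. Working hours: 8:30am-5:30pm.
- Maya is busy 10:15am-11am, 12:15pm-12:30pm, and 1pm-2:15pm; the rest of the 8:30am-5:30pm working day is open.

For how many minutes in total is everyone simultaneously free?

75 minutes

Yusuf free within 08:30–17:30: 10:00–11:00, 12:15–14:15, 14:45–15:45, 16:30–17:30.
Priya free within 08:30–17:30: 08:30–11:00, 14:45–15:45.
Maya free within 08:30–17:30: 08:30–10:15, 11:00–12:15, 12:30–13:00, 14:15–17:30.
Yusuf ∩ Priya: 10:00–11:00, 14:45–15:45.
Yusuf ∩ Priya ∩ Maya: 10:00–10:15, 14:45–15:45.
Total common minutes: 15 + 60 = 75.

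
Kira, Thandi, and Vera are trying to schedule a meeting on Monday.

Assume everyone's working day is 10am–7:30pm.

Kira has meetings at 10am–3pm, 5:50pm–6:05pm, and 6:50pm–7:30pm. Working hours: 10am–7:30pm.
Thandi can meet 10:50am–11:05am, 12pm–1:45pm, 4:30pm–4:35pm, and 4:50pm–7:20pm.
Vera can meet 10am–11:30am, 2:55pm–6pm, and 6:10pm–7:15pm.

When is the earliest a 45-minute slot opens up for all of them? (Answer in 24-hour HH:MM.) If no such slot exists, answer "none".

Kira free within 10:00–19:30: 15:00–17:50, 18:05–18:50.
Kira ∩ Thandi: 16:30–16:35, 16:50–17:50, 18:05–18:50.
Kira ∩ Thandi ∩ Vera: 16:30–16:35, 16:50–17:50, 18:10–18:50.
Windows ≥ 45 min: 16:50–17:50.
Earliest such window starts at 16:50.

16:50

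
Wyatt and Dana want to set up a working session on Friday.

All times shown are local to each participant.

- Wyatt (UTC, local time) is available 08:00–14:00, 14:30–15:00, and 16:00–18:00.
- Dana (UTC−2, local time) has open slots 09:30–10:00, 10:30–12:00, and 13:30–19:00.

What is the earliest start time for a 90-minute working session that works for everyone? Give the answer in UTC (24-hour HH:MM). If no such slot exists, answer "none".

12:30

Wyatt → UTC: 08:00–14:00, 14:30–15:00, 16:00–18:00.
Dana → UTC: 11:30–12:00, 12:30–14:00, 15:30–21:00.
Wyatt ∩ Dana: 11:30–12:00, 12:30–14:00, 16:00–18:00.
Windows ≥ 90 min: 12:30–14:00, 16:00–18:00.
Earliest such window starts at 12:30.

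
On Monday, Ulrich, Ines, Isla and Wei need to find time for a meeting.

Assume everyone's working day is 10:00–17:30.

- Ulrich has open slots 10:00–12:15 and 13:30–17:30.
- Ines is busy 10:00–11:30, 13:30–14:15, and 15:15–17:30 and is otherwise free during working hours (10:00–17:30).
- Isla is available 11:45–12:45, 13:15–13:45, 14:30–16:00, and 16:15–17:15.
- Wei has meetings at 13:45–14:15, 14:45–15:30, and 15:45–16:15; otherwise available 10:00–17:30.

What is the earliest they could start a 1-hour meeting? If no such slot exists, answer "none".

none

Ines free within 10:00–17:30: 11:30–13:30, 14:15–15:15.
Wei free within 10:00–17:30: 10:00–13:45, 14:15–14:45, 15:30–15:45, 16:15–17:30.
Ulrich ∩ Ines: 11:30–12:15, 14:15–15:15.
Ulrich ∩ Ines ∩ Isla: 11:45–12:15, 14:30–15:15.
Ulrich ∩ Ines ∩ Isla ∩ Wei: 11:45–12:15, 14:30–14:45.
Windows ≥ 60 min: (none).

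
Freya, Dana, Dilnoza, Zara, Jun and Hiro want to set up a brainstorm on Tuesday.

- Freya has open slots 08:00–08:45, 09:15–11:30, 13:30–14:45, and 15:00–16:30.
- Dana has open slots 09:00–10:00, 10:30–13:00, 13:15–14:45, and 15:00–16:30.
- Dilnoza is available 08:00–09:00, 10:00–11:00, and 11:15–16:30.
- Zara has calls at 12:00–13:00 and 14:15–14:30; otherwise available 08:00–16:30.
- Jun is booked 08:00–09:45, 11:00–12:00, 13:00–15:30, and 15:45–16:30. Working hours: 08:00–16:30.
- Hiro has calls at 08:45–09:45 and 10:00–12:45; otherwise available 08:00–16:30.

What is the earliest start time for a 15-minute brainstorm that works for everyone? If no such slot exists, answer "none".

Zara free within 08:00–16:30: 08:00–12:00, 13:00–14:15, 14:30–16:30.
Jun free within 08:00–16:30: 09:45–11:00, 12:00–13:00, 15:30–15:45.
Hiro free within 08:00–16:30: 08:00–08:45, 09:45–10:00, 12:45–16:30.
Freya ∩ Dana: 09:15–10:00, 10:30–11:30, 13:30–14:45, 15:00–16:30.
Freya ∩ Dana ∩ Dilnoza: 10:30–11:00, 11:15–11:30, 13:30–14:45, 15:00–16:30.
Freya ∩ Dana ∩ Dilnoza ∩ Zara: 10:30–11:00, 11:15–11:30, 13:30–14:15, 14:30–14:45, 15:00–16:30.
Freya ∩ Dana ∩ Dilnoza ∩ Zara ∩ Jun: 10:30–11:00, 15:30–15:45.
Freya ∩ Dana ∩ Dilnoza ∩ Zara ∩ Jun ∩ Hiro: 15:30–15:45.
Windows ≥ 15 min: 15:30–15:45.
Earliest such window starts at 15:30.

15:30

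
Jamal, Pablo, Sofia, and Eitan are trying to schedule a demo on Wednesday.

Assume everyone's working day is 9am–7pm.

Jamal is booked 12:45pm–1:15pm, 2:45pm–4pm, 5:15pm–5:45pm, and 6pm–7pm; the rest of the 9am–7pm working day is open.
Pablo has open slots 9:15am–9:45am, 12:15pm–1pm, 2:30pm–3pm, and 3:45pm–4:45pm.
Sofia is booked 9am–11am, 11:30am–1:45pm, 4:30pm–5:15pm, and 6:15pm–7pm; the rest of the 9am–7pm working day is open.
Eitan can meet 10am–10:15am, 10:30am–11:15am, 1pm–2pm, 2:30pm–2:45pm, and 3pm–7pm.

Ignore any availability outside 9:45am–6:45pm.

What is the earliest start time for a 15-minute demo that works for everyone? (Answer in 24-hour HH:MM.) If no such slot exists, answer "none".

Jamal free within 09:00–19:00: 09:00–12:45, 13:15–14:45, 16:00–17:15, 17:45–18:00.
Sofia free within 09:00–19:00: 11:00–11:30, 13:45–16:30, 17:15–18:15.
Jamal ∩ Pablo: 09:15–09:45, 12:15–12:45, 14:30–14:45, 16:00–16:45.
Jamal ∩ Pablo ∩ Sofia: 14:30–14:45, 16:00–16:30.
Jamal ∩ Pablo ∩ Sofia ∩ Eitan: 14:30–14:45, 16:00–16:30.
Restricted to 09:45–18:45: 14:30–14:45, 16:00–16:30.
Windows ≥ 15 min: 14:30–14:45, 16:00–16:30.
Earliest such window starts at 14:30.

14:30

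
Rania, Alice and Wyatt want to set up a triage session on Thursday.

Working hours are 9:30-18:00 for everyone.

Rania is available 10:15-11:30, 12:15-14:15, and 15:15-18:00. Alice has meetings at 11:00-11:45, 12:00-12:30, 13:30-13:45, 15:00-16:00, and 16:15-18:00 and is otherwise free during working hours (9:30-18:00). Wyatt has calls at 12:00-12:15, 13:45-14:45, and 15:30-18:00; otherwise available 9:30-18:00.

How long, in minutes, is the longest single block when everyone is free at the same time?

60 minutes

Alice free within 09:30–18:00: 09:30–11:00, 11:45–12:00, 12:30–13:30, 13:45–15:00, 16:00–16:15.
Wyatt free within 09:30–18:00: 09:30–12:00, 12:15–13:45, 14:45–15:30.
Rania ∩ Alice: 10:15–11:00, 12:30–13:30, 13:45–14:15, 16:00–16:15.
Rania ∩ Alice ∩ Wyatt: 10:15–11:00, 12:30–13:30.
Common window lengths: 45, 60 min; longest is 60.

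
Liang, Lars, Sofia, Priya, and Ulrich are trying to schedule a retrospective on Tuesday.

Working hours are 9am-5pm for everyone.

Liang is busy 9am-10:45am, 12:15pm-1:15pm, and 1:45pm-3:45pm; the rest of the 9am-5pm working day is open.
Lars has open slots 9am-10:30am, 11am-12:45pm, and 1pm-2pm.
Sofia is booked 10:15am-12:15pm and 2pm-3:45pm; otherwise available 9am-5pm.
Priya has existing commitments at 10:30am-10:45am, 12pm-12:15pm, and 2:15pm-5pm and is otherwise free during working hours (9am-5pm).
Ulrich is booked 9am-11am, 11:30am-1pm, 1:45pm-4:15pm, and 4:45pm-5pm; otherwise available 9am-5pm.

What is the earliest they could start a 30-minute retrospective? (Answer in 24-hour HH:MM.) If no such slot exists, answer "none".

13:15

Liang free within 09:00–17:00: 10:45–12:15, 13:15–13:45, 15:45–17:00.
Sofia free within 09:00–17:00: 09:00–10:15, 12:15–14:00, 15:45–17:00.
Priya free within 09:00–17:00: 09:00–10:30, 10:45–12:00, 12:15–14:15.
Ulrich free within 09:00–17:00: 11:00–11:30, 13:00–13:45, 16:15–16:45.
Liang ∩ Lars: 11:00–12:15, 13:15–13:45.
Liang ∩ Lars ∩ Sofia: 13:15–13:45.
Liang ∩ Lars ∩ Sofia ∩ Priya: 13:15–13:45.
Liang ∩ Lars ∩ Sofia ∩ Priya ∩ Ulrich: 13:15–13:45.
Windows ≥ 30 min: 13:15–13:45.
Earliest such window starts at 13:15.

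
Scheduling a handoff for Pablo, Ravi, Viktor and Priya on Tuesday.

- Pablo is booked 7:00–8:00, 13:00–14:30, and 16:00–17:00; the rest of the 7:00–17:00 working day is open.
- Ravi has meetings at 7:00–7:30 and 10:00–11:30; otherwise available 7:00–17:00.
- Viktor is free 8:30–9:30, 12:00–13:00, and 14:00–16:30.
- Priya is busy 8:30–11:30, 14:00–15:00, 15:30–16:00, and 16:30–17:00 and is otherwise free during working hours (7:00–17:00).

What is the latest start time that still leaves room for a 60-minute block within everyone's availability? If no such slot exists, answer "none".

Pablo free within 07:00–17:00: 08:00–13:00, 14:30–16:00.
Ravi free within 07:00–17:00: 07:30–10:00, 11:30–17:00.
Priya free within 07:00–17:00: 07:00–08:30, 11:30–14:00, 15:00–15:30, 16:00–16:30.
Pablo ∩ Ravi: 08:00–10:00, 11:30–13:00, 14:30–16:00.
Pablo ∩ Ravi ∩ Viktor: 08:30–09:30, 12:00–13:00, 14:30–16:00.
Pablo ∩ Ravi ∩ Viktor ∩ Priya: 12:00–13:00, 15:00–15:30.
Windows ≥ 60 min: 12:00–13:00.
Latest start in the last window 12:00–13:00 is 13:00 − 60 min = 12:00.

12:00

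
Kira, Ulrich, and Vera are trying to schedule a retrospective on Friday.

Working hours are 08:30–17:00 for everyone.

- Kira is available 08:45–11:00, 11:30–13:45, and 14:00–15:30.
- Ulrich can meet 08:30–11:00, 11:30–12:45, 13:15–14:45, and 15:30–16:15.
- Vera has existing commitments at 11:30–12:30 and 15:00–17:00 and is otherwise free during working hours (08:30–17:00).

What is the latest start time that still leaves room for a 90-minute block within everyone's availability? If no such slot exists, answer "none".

Vera free within 08:30–17:00: 08:30–11:30, 12:30–15:00.
Kira ∩ Ulrich: 08:45–11:00, 11:30–12:45, 13:15–13:45, 14:00–14:45.
Kira ∩ Ulrich ∩ Vera: 08:45–11:00, 12:30–12:45, 13:15–13:45, 14:00–14:45.
Windows ≥ 90 min: 08:45–11:00.
Latest start in the last window 08:45–11:00 is 11:00 − 90 min = 09:30.

09:30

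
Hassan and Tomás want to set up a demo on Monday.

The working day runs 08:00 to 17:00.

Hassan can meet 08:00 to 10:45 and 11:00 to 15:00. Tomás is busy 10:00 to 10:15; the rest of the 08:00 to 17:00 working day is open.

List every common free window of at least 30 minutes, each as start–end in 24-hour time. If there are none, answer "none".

08:00–10:00, 10:15–10:45, 11:00–15:00

Tomás free within 08:00–17:00: 08:00–10:00, 10:15–17:00.
Hassan ∩ Tomás: 08:00–10:00, 10:15–10:45, 11:00–15:00.
Windows ≥ 30 min: 08:00–10:00, 10:15–10:45, 11:00–15:00.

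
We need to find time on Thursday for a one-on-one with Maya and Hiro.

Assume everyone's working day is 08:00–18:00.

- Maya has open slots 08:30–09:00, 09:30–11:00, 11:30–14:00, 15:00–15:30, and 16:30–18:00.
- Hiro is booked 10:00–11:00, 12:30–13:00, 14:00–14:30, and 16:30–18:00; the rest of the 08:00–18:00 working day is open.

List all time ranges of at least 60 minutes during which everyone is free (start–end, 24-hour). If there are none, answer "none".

11:30–12:30, 13:00–14:00

Hiro free within 08:00–18:00: 08:00–10:00, 11:00–12:30, 13:00–14:00, 14:30–16:30.
Maya ∩ Hiro: 08:30–09:00, 09:30–10:00, 11:30–12:30, 13:00–14:00, 15:00–15:30.
Windows ≥ 60 min: 11:30–12:30, 13:00–14:00.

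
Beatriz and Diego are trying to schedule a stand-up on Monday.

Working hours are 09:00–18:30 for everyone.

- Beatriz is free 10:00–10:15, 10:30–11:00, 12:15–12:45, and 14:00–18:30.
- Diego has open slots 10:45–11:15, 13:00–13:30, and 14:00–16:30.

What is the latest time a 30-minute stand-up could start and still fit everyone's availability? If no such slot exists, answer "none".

16:00

Beatriz ∩ Diego: 10:45–11:00, 14:00–16:30.
Windows ≥ 30 min: 14:00–16:30.
Latest start in the last window 14:00–16:30 is 16:30 − 30 min = 16:00.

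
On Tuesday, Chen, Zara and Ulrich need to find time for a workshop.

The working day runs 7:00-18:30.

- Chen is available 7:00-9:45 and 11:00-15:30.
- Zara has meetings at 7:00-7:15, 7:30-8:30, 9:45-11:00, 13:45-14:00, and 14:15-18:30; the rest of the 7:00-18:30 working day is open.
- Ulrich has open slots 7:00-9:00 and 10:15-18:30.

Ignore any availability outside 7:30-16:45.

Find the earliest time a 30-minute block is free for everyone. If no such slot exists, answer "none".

Zara free within 07:00–18:30: 07:15–07:30, 08:30–09:45, 11:00–13:45, 14:00–14:15.
Chen ∩ Zara: 07:15–07:30, 08:30–09:45, 11:00–13:45, 14:00–14:15.
Chen ∩ Zara ∩ Ulrich: 07:15–07:30, 08:30–09:00, 11:00–13:45, 14:00–14:15.
Restricted to 07:30–16:45: 08:30–09:00, 11:00–13:45, 14:00–14:15.
Windows ≥ 30 min: 08:30–09:00, 11:00–13:45.
Earliest such window starts at 08:30.

08:30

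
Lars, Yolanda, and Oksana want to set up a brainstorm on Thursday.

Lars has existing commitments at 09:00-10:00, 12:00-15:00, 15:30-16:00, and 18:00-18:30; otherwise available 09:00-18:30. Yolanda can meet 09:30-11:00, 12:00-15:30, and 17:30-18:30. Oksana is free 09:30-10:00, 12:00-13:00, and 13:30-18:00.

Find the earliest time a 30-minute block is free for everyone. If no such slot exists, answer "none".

Lars free within 09:00–18:30: 10:00–12:00, 15:00–15:30, 16:00–18:00.
Lars ∩ Yolanda: 10:00–11:00, 15:00–15:30, 17:30–18:00.
Lars ∩ Yolanda ∩ Oksana: 15:00–15:30, 17:30–18:00.
Windows ≥ 30 min: 15:00–15:30, 17:30–18:00.
Earliest such window starts at 15:00.

15:00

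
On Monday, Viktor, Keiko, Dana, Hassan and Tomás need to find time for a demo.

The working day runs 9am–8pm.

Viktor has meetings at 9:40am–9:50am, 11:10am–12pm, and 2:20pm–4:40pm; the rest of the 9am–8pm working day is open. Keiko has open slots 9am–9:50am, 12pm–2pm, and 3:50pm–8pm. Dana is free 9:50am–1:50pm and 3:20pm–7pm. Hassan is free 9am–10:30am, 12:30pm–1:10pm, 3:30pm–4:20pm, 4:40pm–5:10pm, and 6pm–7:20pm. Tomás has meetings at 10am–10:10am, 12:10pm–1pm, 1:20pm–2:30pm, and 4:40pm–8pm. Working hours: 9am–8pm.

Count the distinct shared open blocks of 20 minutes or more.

0

Viktor free within 09:00–20:00: 09:00–09:40, 09:50–11:10, 12:00–14:20, 16:40–20:00.
Tomás free within 09:00–20:00: 09:00–10:00, 10:10–12:10, 13:00–13:20, 14:30–16:40.
Viktor ∩ Keiko: 09:00–09:40, 12:00–14:00, 16:40–20:00.
Viktor ∩ Keiko ∩ Dana: 12:00–13:50, 16:40–19:00.
Viktor ∩ Keiko ∩ Dana ∩ Hassan: 12:30–13:10, 16:40–17:10, 18:00–19:00.
Viktor ∩ Keiko ∩ Dana ∩ Hassan ∩ Tomás: 13:00–13:10.
Windows ≥ 20 min: (none).
That's 0 windows.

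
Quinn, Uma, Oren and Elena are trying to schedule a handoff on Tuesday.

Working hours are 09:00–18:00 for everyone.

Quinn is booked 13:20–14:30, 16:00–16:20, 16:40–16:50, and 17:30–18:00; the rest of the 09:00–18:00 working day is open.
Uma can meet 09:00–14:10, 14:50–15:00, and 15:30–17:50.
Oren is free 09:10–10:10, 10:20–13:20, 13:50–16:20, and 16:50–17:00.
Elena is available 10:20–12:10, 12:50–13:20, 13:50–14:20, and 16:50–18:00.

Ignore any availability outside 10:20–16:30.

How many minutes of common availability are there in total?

140 minutes

Quinn free within 09:00–18:00: 09:00–13:20, 14:30–16:00, 16:20–16:40, 16:50–17:30.
Quinn ∩ Uma: 09:00–13:20, 14:50–15:00, 15:30–16:00, 16:20–16:40, 16:50–17:30.
Quinn ∩ Uma ∩ Oren: 09:10–10:10, 10:20–13:20, 14:50–15:00, 15:30–16:00, 16:50–17:00.
Quinn ∩ Uma ∩ Oren ∩ Elena: 10:20–12:10, 12:50–13:20, 16:50–17:00.
Restricted to 10:20–16:30: 10:20–12:10, 12:50–13:20.
Total common minutes: 110 + 30 = 140.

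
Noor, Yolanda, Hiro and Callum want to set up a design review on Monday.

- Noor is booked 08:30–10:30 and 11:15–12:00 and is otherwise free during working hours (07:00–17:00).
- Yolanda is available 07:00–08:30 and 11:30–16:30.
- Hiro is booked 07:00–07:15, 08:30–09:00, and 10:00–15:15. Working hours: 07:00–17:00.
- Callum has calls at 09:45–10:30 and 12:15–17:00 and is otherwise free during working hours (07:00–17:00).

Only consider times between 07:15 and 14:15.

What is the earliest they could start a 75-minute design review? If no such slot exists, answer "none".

Noor free within 07:00–17:00: 07:00–08:30, 10:30–11:15, 12:00–17:00.
Hiro free within 07:00–17:00: 07:15–08:30, 09:00–10:00, 15:15–17:00.
Callum free within 07:00–17:00: 07:00–09:45, 10:30–12:15.
Noor ∩ Yolanda: 07:00–08:30, 12:00–16:30.
Noor ∩ Yolanda ∩ Hiro: 07:15–08:30, 15:15–16:30.
Noor ∩ Yolanda ∩ Hiro ∩ Callum: 07:15–08:30.
Restricted to 07:15–14:15: 07:15–08:30.
Windows ≥ 75 min: 07:15–08:30.
Earliest such window starts at 07:15.

07:15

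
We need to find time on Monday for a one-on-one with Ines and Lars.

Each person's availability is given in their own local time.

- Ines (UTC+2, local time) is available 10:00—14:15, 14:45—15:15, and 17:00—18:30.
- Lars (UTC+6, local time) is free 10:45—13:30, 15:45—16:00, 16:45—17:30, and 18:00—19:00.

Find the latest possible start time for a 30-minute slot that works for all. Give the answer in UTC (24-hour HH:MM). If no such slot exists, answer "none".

Ines → UTC: 08:00–12:15, 12:45–13:15, 15:00–16:30.
Lars → UTC: 04:45–07:30, 09:45–10:00, 10:45–11:30, 12:00–13:00.
Ines ∩ Lars: 09:45–10:00, 10:45–11:30, 12:00–12:15, 12:45–13:00.
Windows ≥ 30 min: 10:45–11:30.
Latest start in the last window 10:45–11:30 is 11:30 − 30 min = 11:00.

11:00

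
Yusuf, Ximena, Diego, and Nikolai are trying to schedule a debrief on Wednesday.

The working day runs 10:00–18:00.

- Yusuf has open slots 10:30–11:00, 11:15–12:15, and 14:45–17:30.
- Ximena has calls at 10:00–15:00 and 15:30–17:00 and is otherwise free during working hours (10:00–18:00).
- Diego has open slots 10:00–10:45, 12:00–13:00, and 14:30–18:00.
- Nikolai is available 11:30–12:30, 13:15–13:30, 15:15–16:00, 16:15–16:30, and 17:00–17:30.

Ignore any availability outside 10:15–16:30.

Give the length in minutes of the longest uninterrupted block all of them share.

15 minutes

Ximena free within 10:00–18:00: 15:00–15:30, 17:00–18:00.
Yusuf ∩ Ximena: 15:00–15:30, 17:00–17:30.
Yusuf ∩ Ximena ∩ Diego: 15:00–15:30, 17:00–17:30.
Yusuf ∩ Ximena ∩ Diego ∩ Nikolai: 15:15–15:30, 17:00–17:30.
Restricted to 10:15–16:30: 15:15–15:30.
Single common window of 15 minutes.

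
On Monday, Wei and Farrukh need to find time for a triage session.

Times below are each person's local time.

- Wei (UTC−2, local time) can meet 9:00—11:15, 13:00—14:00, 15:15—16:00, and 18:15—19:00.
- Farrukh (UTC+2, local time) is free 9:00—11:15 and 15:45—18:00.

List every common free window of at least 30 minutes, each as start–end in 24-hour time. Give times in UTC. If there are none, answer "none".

15:00–16:00

Wei → UTC: 11:00–13:15, 15:00–16:00, 17:15–18:00, 20:15–21:00.
Farrukh → UTC: 07:00–09:15, 13:45–16:00.
Wei ∩ Farrukh: 15:00–16:00.
Windows ≥ 30 min: 15:00–16:00.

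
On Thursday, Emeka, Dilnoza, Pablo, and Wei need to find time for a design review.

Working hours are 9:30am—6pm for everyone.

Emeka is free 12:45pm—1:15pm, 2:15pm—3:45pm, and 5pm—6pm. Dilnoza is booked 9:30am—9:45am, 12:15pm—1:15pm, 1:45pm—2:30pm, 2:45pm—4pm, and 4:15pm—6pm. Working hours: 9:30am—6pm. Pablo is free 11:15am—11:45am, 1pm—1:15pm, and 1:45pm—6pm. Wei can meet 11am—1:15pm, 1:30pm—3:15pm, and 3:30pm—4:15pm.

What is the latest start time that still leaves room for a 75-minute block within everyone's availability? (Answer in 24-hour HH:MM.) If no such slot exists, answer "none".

Dilnoza free within 09:30–18:00: 09:45–12:15, 13:15–13:45, 14:30–14:45, 16:00–16:15.
Emeka ∩ Dilnoza: 14:30–14:45.
Emeka ∩ Dilnoza ∩ Pablo: 14:30–14:45.
Emeka ∩ Dilnoza ∩ Pablo ∩ Wei: 14:30–14:45.
Windows ≥ 75 min: (none).

none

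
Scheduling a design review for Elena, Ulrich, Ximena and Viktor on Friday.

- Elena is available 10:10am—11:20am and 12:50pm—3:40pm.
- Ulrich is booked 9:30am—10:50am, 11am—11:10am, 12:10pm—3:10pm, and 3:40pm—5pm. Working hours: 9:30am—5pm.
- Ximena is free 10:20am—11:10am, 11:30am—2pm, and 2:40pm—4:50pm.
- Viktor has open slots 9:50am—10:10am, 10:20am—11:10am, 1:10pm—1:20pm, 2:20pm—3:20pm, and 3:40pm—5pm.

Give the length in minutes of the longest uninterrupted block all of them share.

Ulrich free within 09:30–17:00: 10:50–11:00, 11:10–12:10, 15:10–15:40.
Elena ∩ Ulrich: 10:50–11:00, 11:10–11:20, 15:10–15:40.
Elena ∩ Ulrich ∩ Ximena: 10:50–11:00, 15:10–15:40.
Elena ∩ Ulrich ∩ Ximena ∩ Viktor: 10:50–11:00, 15:10–15:20.
Common window lengths: 10, 10 min; longest is 10.

10 minutes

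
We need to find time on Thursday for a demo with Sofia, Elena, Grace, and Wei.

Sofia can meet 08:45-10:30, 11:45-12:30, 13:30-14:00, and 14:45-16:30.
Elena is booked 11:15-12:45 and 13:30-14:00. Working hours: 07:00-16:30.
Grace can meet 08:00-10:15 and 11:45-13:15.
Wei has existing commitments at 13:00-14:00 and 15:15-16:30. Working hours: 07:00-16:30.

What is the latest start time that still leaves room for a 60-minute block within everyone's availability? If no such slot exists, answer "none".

Elena free within 07:00–16:30: 07:00–11:15, 12:45–13:30, 14:00–16:30.
Wei free within 07:00–16:30: 07:00–13:00, 14:00–15:15.
Sofia ∩ Elena: 08:45–10:30, 14:45–16:30.
Sofia ∩ Elena ∩ Grace: 08:45–10:15.
Sofia ∩ Elena ∩ Grace ∩ Wei: 08:45–10:15.
Windows ≥ 60 min: 08:45–10:15.
Latest start in the last window 08:45–10:15 is 10:15 − 60 min = 09:15.

09:15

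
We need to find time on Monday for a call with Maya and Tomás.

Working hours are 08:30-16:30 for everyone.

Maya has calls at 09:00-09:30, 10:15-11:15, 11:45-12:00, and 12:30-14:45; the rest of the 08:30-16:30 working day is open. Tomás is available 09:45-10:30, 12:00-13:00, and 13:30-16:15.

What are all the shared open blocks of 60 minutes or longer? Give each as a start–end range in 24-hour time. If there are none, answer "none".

14:45–16:15

Maya free within 08:30–16:30: 08:30–09:00, 09:30–10:15, 11:15–11:45, 12:00–12:30, 14:45–16:30.
Maya ∩ Tomás: 09:45–10:15, 12:00–12:30, 14:45–16:15.
Windows ≥ 60 min: 14:45–16:15.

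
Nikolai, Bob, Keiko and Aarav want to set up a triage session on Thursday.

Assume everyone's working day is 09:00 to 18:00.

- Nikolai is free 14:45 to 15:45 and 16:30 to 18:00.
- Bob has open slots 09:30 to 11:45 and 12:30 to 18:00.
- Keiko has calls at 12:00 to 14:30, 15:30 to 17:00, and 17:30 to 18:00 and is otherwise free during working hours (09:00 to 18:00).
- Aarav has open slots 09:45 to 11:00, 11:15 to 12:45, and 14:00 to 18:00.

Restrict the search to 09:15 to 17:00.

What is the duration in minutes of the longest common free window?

Keiko free within 09:00–18:00: 09:00–12:00, 14:30–15:30, 17:00–17:30.
Nikolai ∩ Bob: 14:45–15:45, 16:30–18:00.
Nikolai ∩ Bob ∩ Keiko: 14:45–15:30, 17:00–17:30.
Nikolai ∩ Bob ∩ Keiko ∩ Aarav: 14:45–15:30, 17:00–17:30.
Restricted to 09:15–17:00: 14:45–15:30.
Single common window of 45 minutes.

45 minutes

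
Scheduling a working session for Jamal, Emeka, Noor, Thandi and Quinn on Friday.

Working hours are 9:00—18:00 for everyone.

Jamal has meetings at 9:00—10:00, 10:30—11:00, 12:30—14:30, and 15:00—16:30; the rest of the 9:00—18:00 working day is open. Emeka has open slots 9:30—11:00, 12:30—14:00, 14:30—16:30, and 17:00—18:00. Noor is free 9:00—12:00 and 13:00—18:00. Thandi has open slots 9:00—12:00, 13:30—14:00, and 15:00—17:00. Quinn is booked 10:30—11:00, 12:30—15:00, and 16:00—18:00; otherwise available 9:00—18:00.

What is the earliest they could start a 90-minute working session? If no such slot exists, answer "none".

Jamal free within 09:00–18:00: 10:00–10:30, 11:00–12:30, 14:30–15:00, 16:30–18:00.
Quinn free within 09:00–18:00: 09:00–10:30, 11:00–12:30, 15:00–16:00.
Jamal ∩ Emeka: 10:00–10:30, 14:30–15:00, 17:00–18:00.
Jamal ∩ Emeka ∩ Noor: 10:00–10:30, 14:30–15:00, 17:00–18:00.
Jamal ∩ Emeka ∩ Noor ∩ Thandi: 10:00–10:30.
Jamal ∩ Emeka ∩ Noor ∩ Thandi ∩ Quinn: 10:00–10:30.
Windows ≥ 90 min: (none).

none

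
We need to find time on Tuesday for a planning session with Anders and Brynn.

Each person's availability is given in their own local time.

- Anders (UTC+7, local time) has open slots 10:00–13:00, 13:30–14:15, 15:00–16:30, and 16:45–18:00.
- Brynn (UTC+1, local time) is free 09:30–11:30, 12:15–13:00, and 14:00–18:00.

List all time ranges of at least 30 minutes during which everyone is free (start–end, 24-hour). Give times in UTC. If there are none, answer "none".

08:30–09:30, 09:45–10:30

Anders → UTC: 03:00–06:00, 06:30–07:15, 08:00–09:30, 09:45–11:00.
Brynn → UTC: 08:30–10:30, 11:15–12:00, 13:00–17:00.
Anders ∩ Brynn: 08:30–09:30, 09:45–10:30.
Windows ≥ 30 min: 08:30–09:30, 09:45–10:30.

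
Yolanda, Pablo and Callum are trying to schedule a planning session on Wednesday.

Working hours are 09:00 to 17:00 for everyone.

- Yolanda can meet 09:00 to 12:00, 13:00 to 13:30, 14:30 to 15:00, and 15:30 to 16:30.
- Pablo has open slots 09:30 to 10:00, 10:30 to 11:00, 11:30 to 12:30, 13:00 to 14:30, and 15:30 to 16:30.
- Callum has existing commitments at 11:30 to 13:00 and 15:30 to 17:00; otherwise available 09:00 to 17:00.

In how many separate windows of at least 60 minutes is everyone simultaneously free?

0

Callum free within 09:00–17:00: 09:00–11:30, 13:00–15:30.
Yolanda ∩ Pablo: 09:30–10:00, 10:30–11:00, 11:30–12:00, 13:00–13:30, 15:30–16:30.
Yolanda ∩ Pablo ∩ Callum: 09:30–10:00, 10:30–11:00, 13:00–13:30.
Windows ≥ 60 min: (none).
That's 0 windows.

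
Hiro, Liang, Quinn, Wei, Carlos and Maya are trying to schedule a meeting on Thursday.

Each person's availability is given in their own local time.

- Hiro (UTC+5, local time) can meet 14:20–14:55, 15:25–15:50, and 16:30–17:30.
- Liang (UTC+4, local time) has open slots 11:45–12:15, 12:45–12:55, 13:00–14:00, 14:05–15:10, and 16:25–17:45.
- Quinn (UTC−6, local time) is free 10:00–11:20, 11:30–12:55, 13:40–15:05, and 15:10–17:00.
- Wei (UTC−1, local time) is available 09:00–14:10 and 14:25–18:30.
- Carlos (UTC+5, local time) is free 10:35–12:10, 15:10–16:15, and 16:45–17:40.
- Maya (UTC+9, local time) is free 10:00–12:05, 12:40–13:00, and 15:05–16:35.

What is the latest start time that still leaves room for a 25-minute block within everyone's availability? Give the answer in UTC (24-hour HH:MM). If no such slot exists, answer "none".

none

Hiro → UTC: 09:20–09:55, 10:25–10:50, 11:30–12:30.
Liang → UTC: 07:45–08:15, 08:45–08:55, 09:00–10:00, 10:05–11:10, 12:25–13:45.
Quinn → UTC: 16:00–17:20, 17:30–18:55, 19:40–21:05, 21:10–23:00.
Wei → UTC: 10:00–15:10, 15:25–19:30.
Carlos → UTC: 05:35–07:10, 10:10–11:15, 11:45–12:40.
Maya → UTC: 01:00–03:05, 03:40–04:00, 06:05–07:35.
Hiro ∩ Liang: 09:20–09:55, 10:25–10:50, 12:25–12:30.
Hiro ∩ Liang ∩ Quinn: (none).
Hiro ∩ Liang ∩ Quinn ∩ Wei: (none).
Hiro ∩ Liang ∩ Quinn ∩ Wei ∩ Carlos: (none).
Hiro ∩ Liang ∩ Quinn ∩ Wei ∩ Carlos ∩ Maya: (none).
Windows ≥ 25 min: (none).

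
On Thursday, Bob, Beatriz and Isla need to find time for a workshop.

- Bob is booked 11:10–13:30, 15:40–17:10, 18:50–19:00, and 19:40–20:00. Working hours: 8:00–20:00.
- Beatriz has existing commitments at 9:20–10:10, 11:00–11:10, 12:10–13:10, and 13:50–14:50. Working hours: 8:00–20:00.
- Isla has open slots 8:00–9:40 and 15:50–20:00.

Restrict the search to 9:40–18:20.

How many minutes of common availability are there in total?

Bob free within 08:00–20:00: 08:00–11:10, 13:30–15:40, 17:10–18:50, 19:00–19:40.
Beatriz free within 08:00–20:00: 08:00–09:20, 10:10–11:00, 11:10–12:10, 13:10–13:50, 14:50–20:00.
Bob ∩ Beatriz: 08:00–09:20, 10:10–11:00, 13:30–13:50, 14:50–15:40, 17:10–18:50, 19:00–19:40.
Bob ∩ Beatriz ∩ Isla: 08:00–09:20, 17:10–18:50, 19:00–19:40.
Restricted to 09:40–18:20: 17:10–18:20.
Total common minutes: 70.

70 minutes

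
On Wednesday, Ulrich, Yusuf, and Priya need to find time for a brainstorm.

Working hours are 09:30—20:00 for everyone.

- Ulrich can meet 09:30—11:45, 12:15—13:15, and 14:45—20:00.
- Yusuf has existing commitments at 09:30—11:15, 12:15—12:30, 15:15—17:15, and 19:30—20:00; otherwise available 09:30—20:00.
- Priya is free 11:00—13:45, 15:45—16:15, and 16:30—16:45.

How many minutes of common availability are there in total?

Yusuf free within 09:30–20:00: 11:15–12:15, 12:30–15:15, 17:15–19:30.
Ulrich ∩ Yusuf: 11:15–11:45, 12:30–13:15, 14:45–15:15, 17:15–19:30.
Ulrich ∩ Yusuf ∩ Priya: 11:15–11:45, 12:30–13:15.
Total common minutes: 30 + 45 = 75.

75 minutes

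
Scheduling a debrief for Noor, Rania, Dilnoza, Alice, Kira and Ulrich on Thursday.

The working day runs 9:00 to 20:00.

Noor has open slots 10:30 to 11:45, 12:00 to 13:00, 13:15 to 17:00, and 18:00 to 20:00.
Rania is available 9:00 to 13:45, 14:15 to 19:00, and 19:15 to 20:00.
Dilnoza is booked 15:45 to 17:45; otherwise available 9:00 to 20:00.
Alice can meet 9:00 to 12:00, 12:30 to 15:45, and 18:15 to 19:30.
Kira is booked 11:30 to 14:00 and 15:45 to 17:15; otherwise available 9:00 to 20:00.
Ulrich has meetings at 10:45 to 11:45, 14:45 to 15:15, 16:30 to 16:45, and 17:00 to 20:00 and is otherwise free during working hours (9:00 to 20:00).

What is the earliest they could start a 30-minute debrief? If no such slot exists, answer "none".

14:15

Dilnoza free within 09:00–20:00: 09:00–15:45, 17:45–20:00.
Kira free within 09:00–20:00: 09:00–11:30, 14:00–15:45, 17:15–20:00.
Ulrich free within 09:00–20:00: 09:00–10:45, 11:45–14:45, 15:15–16:30, 16:45–17:00.
Noor ∩ Rania: 10:30–11:45, 12:00–13:00, 13:15–13:45, 14:15–17:00, 18:00–19:00, 19:15–20:00.
Noor ∩ Rania ∩ Dilnoza: 10:30–11:45, 12:00–13:00, 13:15–13:45, 14:15–15:45, 18:00–19:00, 19:15–20:00.
Noor ∩ Rania ∩ Dilnoza ∩ Alice: 10:30–11:45, 12:30–13:00, 13:15–13:45, 14:15–15:45, 18:15–19:00, 19:15–19:30.
Noor ∩ Rania ∩ Dilnoza ∩ Alice ∩ Kira: 10:30–11:30, 14:15–15:45, 18:15–19:00, 19:15–19:30.
Noor ∩ Rania ∩ Dilnoza ∩ Alice ∩ Kira ∩ Ulrich: 10:30–10:45, 14:15–14:45, 15:15–15:45.
Windows ≥ 30 min: 14:15–14:45, 15:15–15:45.
Earliest such window starts at 14:15.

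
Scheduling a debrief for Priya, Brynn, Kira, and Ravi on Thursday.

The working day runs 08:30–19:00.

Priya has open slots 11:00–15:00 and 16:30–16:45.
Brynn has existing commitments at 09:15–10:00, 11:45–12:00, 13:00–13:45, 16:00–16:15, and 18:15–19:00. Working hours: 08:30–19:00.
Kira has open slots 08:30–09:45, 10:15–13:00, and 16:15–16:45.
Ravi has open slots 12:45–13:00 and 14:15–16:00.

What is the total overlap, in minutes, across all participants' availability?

Brynn free within 08:30–19:00: 08:30–09:15, 10:00–11:45, 12:00–13:00, 13:45–16:00, 16:15–18:15.
Priya ∩ Brynn: 11:00–11:45, 12:00–13:00, 13:45–15:00, 16:30–16:45.
Priya ∩ Brynn ∩ Kira: 11:00–11:45, 12:00–13:00, 16:30–16:45.
Priya ∩ Brynn ∩ Kira ∩ Ravi: 12:45–13:00.
Total common minutes: 15.

15 minutes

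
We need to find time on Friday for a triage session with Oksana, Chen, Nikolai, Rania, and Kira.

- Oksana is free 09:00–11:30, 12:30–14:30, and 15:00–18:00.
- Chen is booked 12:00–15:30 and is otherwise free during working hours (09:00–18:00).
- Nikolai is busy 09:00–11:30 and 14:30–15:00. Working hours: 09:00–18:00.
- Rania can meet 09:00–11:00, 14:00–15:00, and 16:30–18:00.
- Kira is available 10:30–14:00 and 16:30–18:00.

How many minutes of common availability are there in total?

90 minutes

Chen free within 09:00–18:00: 09:00–12:00, 15:30–18:00.
Nikolai free within 09:00–18:00: 11:30–14:30, 15:00–18:00.
Oksana ∩ Chen: 09:00–11:30, 15:30–18:00.
Oksana ∩ Chen ∩ Nikolai: 15:30–18:00.
Oksana ∩ Chen ∩ Nikolai ∩ Rania: 16:30–18:00.
Oksana ∩ Chen ∩ Nikolai ∩ Rania ∩ Kira: 16:30–18:00.
Total common minutes: 90.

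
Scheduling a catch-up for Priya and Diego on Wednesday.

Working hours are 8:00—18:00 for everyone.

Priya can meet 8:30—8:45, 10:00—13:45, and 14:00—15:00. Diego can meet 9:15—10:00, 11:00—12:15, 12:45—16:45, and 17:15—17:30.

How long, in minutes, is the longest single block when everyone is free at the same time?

Priya ∩ Diego: 11:00–12:15, 12:45–13:45, 14:00–15:00.
Common window lengths: 75, 60, 60 min; longest is 75.

75 minutes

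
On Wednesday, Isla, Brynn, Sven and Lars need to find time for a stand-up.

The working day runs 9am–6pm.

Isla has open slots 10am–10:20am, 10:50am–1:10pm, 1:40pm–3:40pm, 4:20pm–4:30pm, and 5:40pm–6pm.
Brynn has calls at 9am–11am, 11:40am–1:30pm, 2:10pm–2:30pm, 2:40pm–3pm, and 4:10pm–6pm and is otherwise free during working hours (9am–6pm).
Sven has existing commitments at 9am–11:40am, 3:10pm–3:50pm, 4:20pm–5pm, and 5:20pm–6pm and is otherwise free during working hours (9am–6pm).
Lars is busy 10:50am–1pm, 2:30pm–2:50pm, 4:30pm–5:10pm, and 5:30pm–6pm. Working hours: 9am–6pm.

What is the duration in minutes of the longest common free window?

30 minutes

Brynn free within 09:00–18:00: 11:00–11:40, 13:30–14:10, 14:30–14:40, 15:00–16:10.
Sven free within 09:00–18:00: 11:40–15:10, 15:50–16:20, 17:00–17:20.
Lars free within 09:00–18:00: 09:00–10:50, 13:00–14:30, 14:50–16:30, 17:10–17:30.
Isla ∩ Brynn: 11:00–11:40, 13:40–14:10, 14:30–14:40, 15:00–15:40.
Isla ∩ Brynn ∩ Sven: 13:40–14:10, 14:30–14:40, 15:00–15:10.
Isla ∩ Brynn ∩ Sven ∩ Lars: 13:40–14:10, 15:00–15:10.
Common window lengths: 30, 10 min; longest is 30.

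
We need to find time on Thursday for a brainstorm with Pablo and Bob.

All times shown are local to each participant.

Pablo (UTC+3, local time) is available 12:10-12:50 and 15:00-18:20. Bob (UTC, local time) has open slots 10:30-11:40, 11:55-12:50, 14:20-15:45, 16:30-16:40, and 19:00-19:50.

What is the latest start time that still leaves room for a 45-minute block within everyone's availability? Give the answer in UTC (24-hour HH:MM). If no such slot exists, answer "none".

Pablo → UTC: 09:10–09:50, 12:00–15:20.
Bob → UTC: 10:30–11:40, 11:55–12:50, 14:20–15:45, 16:30–16:40, 19:00–19:50.
Pablo ∩ Bob: 12:00–12:50, 14:20–15:20.
Windows ≥ 45 min: 12:00–12:50, 14:20–15:20.
Latest start in the last window 14:20–15:20 is 15:20 − 45 min = 14:35.

14:35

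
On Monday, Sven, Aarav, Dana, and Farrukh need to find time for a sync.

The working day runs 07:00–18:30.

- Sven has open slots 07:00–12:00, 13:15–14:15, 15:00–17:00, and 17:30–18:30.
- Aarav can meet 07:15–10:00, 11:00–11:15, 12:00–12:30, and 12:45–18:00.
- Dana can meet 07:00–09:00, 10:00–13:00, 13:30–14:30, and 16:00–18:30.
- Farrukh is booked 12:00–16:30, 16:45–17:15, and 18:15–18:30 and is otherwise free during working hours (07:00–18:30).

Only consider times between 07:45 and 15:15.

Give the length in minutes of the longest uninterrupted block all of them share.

Farrukh free within 07:00–18:30: 07:00–12:00, 16:30–16:45, 17:15–18:15.
Sven ∩ Aarav: 07:15–10:00, 11:00–11:15, 13:15–14:15, 15:00–17:00, 17:30–18:00.
Sven ∩ Aarav ∩ Dana: 07:15–09:00, 11:00–11:15, 13:30–14:15, 16:00–17:00, 17:30–18:00.
Sven ∩ Aarav ∩ Dana ∩ Farrukh: 07:15–09:00, 11:00–11:15, 16:30–16:45, 17:30–18:00.
Restricted to 07:45–15:15: 07:45–09:00, 11:00–11:15.
Common window lengths: 75, 15 min; longest is 75.

75 minutes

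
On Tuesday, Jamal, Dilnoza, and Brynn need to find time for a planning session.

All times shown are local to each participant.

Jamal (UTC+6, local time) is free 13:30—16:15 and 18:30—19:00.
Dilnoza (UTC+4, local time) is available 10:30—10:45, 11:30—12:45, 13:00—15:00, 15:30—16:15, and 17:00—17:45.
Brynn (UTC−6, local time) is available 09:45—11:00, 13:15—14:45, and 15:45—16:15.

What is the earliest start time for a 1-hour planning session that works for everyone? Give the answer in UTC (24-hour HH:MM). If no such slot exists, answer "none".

Jamal → UTC: 07:30–10:15, 12:30–13:00.
Dilnoza → UTC: 06:30–06:45, 07:30–08:45, 09:00–11:00, 11:30–12:15, 13:00–13:45.
Brynn → UTC: 15:45–17:00, 19:15–20:45, 21:45–22:15.
Jamal ∩ Dilnoza: 07:30–08:45, 09:00–10:15.
Jamal ∩ Dilnoza ∩ Brynn: (none).
Windows ≥ 60 min: (none).

none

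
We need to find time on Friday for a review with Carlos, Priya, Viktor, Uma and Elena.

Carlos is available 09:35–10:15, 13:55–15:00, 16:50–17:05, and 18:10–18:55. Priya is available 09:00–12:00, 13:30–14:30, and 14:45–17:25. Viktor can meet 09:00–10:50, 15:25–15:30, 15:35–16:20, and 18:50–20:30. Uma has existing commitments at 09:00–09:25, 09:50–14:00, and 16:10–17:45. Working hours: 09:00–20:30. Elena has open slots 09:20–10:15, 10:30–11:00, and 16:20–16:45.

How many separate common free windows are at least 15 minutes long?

Uma free within 09:00–20:30: 09:25–09:50, 14:00–16:10, 17:45–20:30.
Carlos ∩ Priya: 09:35–10:15, 13:55–14:30, 14:45–15:00, 16:50–17:05.
Carlos ∩ Priya ∩ Viktor: 09:35–10:15.
Carlos ∩ Priya ∩ Viktor ∩ Uma: 09:35–09:50.
Carlos ∩ Priya ∩ Viktor ∩ Uma ∩ Elena: 09:35–09:50.
Windows ≥ 15 min: 09:35–09:50.
That's 1 window.

1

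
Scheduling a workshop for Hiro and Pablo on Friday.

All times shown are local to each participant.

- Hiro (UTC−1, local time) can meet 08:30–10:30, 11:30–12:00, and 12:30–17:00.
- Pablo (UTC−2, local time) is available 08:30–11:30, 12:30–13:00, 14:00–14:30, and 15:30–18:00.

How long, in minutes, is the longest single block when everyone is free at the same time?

Hiro → UTC: 09:30–11:30, 12:30–13:00, 13:30–18:00.
Pablo → UTC: 10:30–13:30, 14:30–15:00, 16:00–16:30, 17:30–20:00.
Hiro ∩ Pablo: 10:30–11:30, 12:30–13:00, 14:30–15:00, 16:00–16:30, 17:30–18:00.
Common window lengths: 60, 30, 30, 30, 30 min; longest is 60.

60 minutes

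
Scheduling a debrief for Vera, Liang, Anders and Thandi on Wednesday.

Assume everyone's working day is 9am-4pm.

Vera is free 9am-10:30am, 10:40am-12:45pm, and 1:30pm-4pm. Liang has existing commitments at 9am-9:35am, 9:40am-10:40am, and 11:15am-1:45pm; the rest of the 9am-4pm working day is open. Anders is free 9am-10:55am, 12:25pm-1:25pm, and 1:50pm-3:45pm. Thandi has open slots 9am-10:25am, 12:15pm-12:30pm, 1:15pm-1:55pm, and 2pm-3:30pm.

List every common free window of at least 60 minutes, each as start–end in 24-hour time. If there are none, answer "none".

Liang free within 09:00–16:00: 09:35–09:40, 10:40–11:15, 13:45–16:00.
Vera ∩ Liang: 09:35–09:40, 10:40–11:15, 13:45–16:00.
Vera ∩ Liang ∩ Anders: 09:35–09:40, 10:40–10:55, 13:50–15:45.
Vera ∩ Liang ∩ Anders ∩ Thandi: 09:35–09:40, 13:50–13:55, 14:00–15:30.
Windows ≥ 60 min: 14:00–15:30.

14:00–15:30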